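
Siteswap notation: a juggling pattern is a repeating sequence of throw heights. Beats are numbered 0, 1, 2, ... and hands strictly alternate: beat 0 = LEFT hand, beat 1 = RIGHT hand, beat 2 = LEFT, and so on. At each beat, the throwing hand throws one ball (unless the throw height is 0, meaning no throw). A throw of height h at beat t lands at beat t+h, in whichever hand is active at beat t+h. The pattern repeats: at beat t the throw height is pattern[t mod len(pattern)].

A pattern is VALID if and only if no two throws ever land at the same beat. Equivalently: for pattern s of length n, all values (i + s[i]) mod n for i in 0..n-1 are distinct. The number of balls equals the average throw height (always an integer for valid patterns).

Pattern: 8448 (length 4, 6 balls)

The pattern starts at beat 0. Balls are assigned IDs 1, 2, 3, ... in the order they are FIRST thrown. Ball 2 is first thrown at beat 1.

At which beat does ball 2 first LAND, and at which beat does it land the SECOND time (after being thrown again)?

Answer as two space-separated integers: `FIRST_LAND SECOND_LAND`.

Answer: 5 9

Derivation:
Beat 0 (L): throw ball1 h=8 -> lands@8:L; in-air after throw: [b1@8:L]
Beat 1 (R): throw ball2 h=4 -> lands@5:R; in-air after throw: [b2@5:R b1@8:L]
Beat 2 (L): throw ball3 h=4 -> lands@6:L; in-air after throw: [b2@5:R b3@6:L b1@8:L]
Beat 3 (R): throw ball4 h=8 -> lands@11:R; in-air after throw: [b2@5:R b3@6:L b1@8:L b4@11:R]
Beat 4 (L): throw ball5 h=8 -> lands@12:L; in-air after throw: [b2@5:R b3@6:L b1@8:L b4@11:R b5@12:L]
Beat 5 (R): throw ball2 h=4 -> lands@9:R; in-air after throw: [b3@6:L b1@8:L b2@9:R b4@11:R b5@12:L]
Beat 6 (L): throw ball3 h=4 -> lands@10:L; in-air after throw: [b1@8:L b2@9:R b3@10:L b4@11:R b5@12:L]
Beat 7 (R): throw ball6 h=8 -> lands@15:R; in-air after throw: [b1@8:L b2@9:R b3@10:L b4@11:R b5@12:L b6@15:R]
Beat 8 (L): throw ball1 h=8 -> lands@16:L; in-air after throw: [b2@9:R b3@10:L b4@11:R b5@12:L b6@15:R b1@16:L]
Beat 9 (R): throw ball2 h=4 -> lands@13:R; in-air after throw: [b3@10:L b4@11:R b5@12:L b2@13:R b6@15:R b1@16:L]
Ball 2: thrown@1 h=4 -> first land @5; rethrown@5 h=4 -> second land @9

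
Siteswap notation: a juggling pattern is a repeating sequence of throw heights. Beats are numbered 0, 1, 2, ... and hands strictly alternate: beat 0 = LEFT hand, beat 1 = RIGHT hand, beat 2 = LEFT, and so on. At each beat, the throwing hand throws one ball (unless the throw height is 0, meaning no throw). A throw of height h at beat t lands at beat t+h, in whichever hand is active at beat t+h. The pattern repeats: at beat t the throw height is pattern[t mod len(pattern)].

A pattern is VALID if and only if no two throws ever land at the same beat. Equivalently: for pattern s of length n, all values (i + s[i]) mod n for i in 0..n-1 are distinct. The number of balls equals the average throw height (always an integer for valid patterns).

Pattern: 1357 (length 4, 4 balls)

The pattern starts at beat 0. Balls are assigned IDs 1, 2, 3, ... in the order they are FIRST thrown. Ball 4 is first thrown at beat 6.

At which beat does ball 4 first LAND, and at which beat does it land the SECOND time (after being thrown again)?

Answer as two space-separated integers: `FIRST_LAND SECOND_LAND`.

Answer: 11 18

Derivation:
Beat 0 (L): throw ball1 h=1 -> lands@1:R; in-air after throw: [b1@1:R]
Beat 1 (R): throw ball1 h=3 -> lands@4:L; in-air after throw: [b1@4:L]
Beat 2 (L): throw ball2 h=5 -> lands@7:R; in-air after throw: [b1@4:L b2@7:R]
Beat 3 (R): throw ball3 h=7 -> lands@10:L; in-air after throw: [b1@4:L b2@7:R b3@10:L]
Beat 4 (L): throw ball1 h=1 -> lands@5:R; in-air after throw: [b1@5:R b2@7:R b3@10:L]
Beat 5 (R): throw ball1 h=3 -> lands@8:L; in-air after throw: [b2@7:R b1@8:L b3@10:L]
Beat 6 (L): throw ball4 h=5 -> lands@11:R; in-air after throw: [b2@7:R b1@8:L b3@10:L b4@11:R]
Beat 7 (R): throw ball2 h=7 -> lands@14:L; in-air after throw: [b1@8:L b3@10:L b4@11:R b2@14:L]
Beat 8 (L): throw ball1 h=1 -> lands@9:R; in-air after throw: [b1@9:R b3@10:L b4@11:R b2@14:L]
Beat 9 (R): throw ball1 h=3 -> lands@12:L; in-air after throw: [b3@10:L b4@11:R b1@12:L b2@14:L]
Beat 10 (L): throw ball3 h=5 -> lands@15:R; in-air after throw: [b4@11:R b1@12:L b2@14:L b3@15:R]
Beat 11 (R): throw ball4 h=7 -> lands@18:L; in-air after throw: [b1@12:L b2@14:L b3@15:R b4@18:L]
Beat 12 (L): throw ball1 h=1 -> lands@13:R; in-air after throw: [b1@13:R b2@14:L b3@15:R b4@18:L]
Beat 13 (R): throw ball1 h=3 -> lands@16:L; in-air after throw: [b2@14:L b3@15:R b1@16:L b4@18:L]
Beat 14 (L): throw ball2 h=5 -> lands@19:R; in-air after throw: [b3@15:R b1@16:L b4@18:L b2@19:R]
Ball 4: thrown@6 h=5 -> first land @11; rethrown@11 h=7 -> second land @18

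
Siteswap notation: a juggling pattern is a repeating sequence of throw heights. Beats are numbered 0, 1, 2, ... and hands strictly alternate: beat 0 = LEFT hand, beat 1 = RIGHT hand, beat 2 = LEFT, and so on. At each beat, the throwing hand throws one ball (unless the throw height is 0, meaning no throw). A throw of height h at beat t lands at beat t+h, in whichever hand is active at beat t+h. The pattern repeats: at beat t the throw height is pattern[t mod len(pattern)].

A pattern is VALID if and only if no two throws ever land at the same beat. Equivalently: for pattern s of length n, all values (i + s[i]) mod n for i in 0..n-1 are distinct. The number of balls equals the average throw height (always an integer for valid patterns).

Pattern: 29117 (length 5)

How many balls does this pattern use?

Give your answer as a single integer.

Answer: 4

Derivation:
Pattern = [2, 9, 1, 1, 7], length n = 5
  position 0: throw height = 2, running sum = 2
  position 1: throw height = 9, running sum = 11
  position 2: throw height = 1, running sum = 12
  position 3: throw height = 1, running sum = 13
  position 4: throw height = 7, running sum = 20
Total sum = 20; balls = sum / n = 20 / 5 = 4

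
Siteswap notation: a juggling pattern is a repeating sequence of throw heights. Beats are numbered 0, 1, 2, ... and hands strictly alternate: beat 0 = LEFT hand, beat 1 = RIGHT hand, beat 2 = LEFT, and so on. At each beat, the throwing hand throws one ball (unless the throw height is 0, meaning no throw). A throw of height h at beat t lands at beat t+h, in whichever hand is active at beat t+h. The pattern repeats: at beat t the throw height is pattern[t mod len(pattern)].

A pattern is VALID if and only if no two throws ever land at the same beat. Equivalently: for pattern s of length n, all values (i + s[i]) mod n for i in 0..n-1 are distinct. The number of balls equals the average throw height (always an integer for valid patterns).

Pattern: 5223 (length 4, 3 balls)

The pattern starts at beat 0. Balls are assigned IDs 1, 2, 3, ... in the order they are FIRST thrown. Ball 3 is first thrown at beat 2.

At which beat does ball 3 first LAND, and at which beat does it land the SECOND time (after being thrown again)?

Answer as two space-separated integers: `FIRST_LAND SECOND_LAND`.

Answer: 4 9

Derivation:
Beat 0 (L): throw ball1 h=5 -> lands@5:R; in-air after throw: [b1@5:R]
Beat 1 (R): throw ball2 h=2 -> lands@3:R; in-air after throw: [b2@3:R b1@5:R]
Beat 2 (L): throw ball3 h=2 -> lands@4:L; in-air after throw: [b2@3:R b3@4:L b1@5:R]
Beat 3 (R): throw ball2 h=3 -> lands@6:L; in-air after throw: [b3@4:L b1@5:R b2@6:L]
Beat 4 (L): throw ball3 h=5 -> lands@9:R; in-air after throw: [b1@5:R b2@6:L b3@9:R]
Beat 5 (R): throw ball1 h=2 -> lands@7:R; in-air after throw: [b2@6:L b1@7:R b3@9:R]
Beat 6 (L): throw ball2 h=2 -> lands@8:L; in-air after throw: [b1@7:R b2@8:L b3@9:R]
Beat 7 (R): throw ball1 h=3 -> lands@10:L; in-air after throw: [b2@8:L b3@9:R b1@10:L]
Beat 8 (L): throw ball2 h=5 -> lands@13:R; in-air after throw: [b3@9:R b1@10:L b2@13:R]
Beat 9 (R): throw ball3 h=2 -> lands@11:R; in-air after throw: [b1@10:L b3@11:R b2@13:R]
Ball 3: thrown@2 h=2 -> first land @4; rethrown@4 h=5 -> second land @9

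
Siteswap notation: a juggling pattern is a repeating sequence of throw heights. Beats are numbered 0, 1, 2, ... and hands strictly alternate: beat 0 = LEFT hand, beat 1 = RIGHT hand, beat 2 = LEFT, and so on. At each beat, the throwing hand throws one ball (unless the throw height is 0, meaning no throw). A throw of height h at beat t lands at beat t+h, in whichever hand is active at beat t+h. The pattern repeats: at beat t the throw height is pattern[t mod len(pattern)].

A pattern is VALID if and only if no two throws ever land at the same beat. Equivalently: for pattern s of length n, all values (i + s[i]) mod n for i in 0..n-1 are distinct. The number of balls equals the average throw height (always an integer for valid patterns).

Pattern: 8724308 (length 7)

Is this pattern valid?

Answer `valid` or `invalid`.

i=0: (i + s[i]) mod n = (0 + 8) mod 7 = 1
i=1: (i + s[i]) mod n = (1 + 7) mod 7 = 1
i=2: (i + s[i]) mod n = (2 + 2) mod 7 = 4
i=3: (i + s[i]) mod n = (3 + 4) mod 7 = 0
i=4: (i + s[i]) mod n = (4 + 3) mod 7 = 0
i=5: (i + s[i]) mod n = (5 + 0) mod 7 = 5
i=6: (i + s[i]) mod n = (6 + 8) mod 7 = 0
Residues: [1, 1, 4, 0, 0, 5, 0], distinct: False

Answer: invalid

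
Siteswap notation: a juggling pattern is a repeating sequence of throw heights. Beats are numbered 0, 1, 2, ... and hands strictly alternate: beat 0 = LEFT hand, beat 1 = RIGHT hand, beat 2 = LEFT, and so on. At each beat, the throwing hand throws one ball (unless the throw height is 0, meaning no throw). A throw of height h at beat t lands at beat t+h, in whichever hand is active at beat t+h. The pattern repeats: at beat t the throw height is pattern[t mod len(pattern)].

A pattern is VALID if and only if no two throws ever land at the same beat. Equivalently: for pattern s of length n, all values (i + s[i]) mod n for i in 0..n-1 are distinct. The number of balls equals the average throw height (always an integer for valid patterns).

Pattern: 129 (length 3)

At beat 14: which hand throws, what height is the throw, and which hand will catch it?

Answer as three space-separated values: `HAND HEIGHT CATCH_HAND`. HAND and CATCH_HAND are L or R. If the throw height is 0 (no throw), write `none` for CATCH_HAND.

Answer: L 9 R

Derivation:
Beat 14: 14 mod 2 = 0, so hand = L
Throw height = pattern[14 mod 3] = pattern[2] = 9
Lands at beat 14+9=23, 23 mod 2 = 1, so catch hand = R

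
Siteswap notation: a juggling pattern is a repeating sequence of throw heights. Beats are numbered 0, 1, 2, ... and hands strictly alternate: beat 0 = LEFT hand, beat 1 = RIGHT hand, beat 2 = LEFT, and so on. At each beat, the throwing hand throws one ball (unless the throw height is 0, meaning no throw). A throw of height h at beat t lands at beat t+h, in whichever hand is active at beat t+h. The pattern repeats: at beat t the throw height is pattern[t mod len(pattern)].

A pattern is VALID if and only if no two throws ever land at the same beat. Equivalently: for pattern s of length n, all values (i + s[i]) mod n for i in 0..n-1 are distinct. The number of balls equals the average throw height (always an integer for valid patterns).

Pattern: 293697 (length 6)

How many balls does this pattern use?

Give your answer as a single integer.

Pattern = [2, 9, 3, 6, 9, 7], length n = 6
  position 0: throw height = 2, running sum = 2
  position 1: throw height = 9, running sum = 11
  position 2: throw height = 3, running sum = 14
  position 3: throw height = 6, running sum = 20
  position 4: throw height = 9, running sum = 29
  position 5: throw height = 7, running sum = 36
Total sum = 36; balls = sum / n = 36 / 6 = 6

Answer: 6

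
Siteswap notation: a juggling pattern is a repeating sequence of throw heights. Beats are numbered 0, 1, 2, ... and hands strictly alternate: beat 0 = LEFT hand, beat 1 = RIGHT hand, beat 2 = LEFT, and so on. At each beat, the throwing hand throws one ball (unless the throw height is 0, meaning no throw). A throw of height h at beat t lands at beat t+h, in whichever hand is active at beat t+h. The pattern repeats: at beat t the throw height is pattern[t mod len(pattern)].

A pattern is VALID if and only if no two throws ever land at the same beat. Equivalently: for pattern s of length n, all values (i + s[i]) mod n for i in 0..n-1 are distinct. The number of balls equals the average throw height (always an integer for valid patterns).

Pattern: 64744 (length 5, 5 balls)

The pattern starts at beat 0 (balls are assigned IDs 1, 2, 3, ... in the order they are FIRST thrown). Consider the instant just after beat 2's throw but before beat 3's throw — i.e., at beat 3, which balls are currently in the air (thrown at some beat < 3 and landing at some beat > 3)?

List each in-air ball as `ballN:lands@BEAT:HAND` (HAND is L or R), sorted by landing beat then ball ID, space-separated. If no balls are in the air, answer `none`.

Beat 0 (L): throw ball1 h=6 -> lands@6:L; in-air after throw: [b1@6:L]
Beat 1 (R): throw ball2 h=4 -> lands@5:R; in-air after throw: [b2@5:R b1@6:L]
Beat 2 (L): throw ball3 h=7 -> lands@9:R; in-air after throw: [b2@5:R b1@6:L b3@9:R]
Beat 3 (R): throw ball4 h=4 -> lands@7:R; in-air after throw: [b2@5:R b1@6:L b4@7:R b3@9:R]

Answer: ball2:lands@5:R ball1:lands@6:L ball3:lands@9:R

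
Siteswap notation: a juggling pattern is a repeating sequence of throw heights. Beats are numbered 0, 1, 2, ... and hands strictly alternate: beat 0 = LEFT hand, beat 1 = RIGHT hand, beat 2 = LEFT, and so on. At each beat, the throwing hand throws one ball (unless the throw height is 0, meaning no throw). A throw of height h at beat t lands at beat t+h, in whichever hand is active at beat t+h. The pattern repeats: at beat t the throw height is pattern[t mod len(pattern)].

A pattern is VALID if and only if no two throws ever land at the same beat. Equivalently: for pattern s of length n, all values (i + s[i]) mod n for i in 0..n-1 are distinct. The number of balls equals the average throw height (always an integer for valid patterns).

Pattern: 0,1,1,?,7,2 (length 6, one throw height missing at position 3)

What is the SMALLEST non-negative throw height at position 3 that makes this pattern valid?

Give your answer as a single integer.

Answer: 1

Derivation:
i=0: (0 + 0) mod 6 = 0
i=1: (1 + 1) mod 6 = 2
i=2: (2 + 1) mod 6 = 3
i=3: s[i]=? (unknown)
i=4: (4 + 7) mod 6 = 5
i=5: (5 + 2) mod 6 = 1
Known residues: [0, 1, 2, 3, 5]; need a permutation of 0..5, so missing residue r = 4
Need (3 + s) mod 6 = 4; smallest s = (4 - 3) mod 6 = 1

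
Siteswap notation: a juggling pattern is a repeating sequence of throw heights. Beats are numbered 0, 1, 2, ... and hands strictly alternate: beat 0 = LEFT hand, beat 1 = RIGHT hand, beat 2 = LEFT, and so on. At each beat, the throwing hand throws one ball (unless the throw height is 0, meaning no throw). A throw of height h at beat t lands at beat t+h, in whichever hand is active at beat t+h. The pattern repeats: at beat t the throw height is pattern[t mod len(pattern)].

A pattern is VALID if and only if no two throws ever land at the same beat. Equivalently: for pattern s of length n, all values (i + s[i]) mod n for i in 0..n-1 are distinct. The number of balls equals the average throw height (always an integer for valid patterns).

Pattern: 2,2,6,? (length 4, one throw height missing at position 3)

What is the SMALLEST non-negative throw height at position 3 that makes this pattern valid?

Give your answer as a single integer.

Answer: 2

Derivation:
i=0: (0 + 2) mod 4 = 2
i=1: (1 + 2) mod 4 = 3
i=2: (2 + 6) mod 4 = 0
i=3: s[i]=? (unknown)
Known residues: [0, 2, 3]; need a permutation of 0..3, so missing residue r = 1
Need (3 + s) mod 4 = 1; smallest s = (1 - 3) mod 4 = 2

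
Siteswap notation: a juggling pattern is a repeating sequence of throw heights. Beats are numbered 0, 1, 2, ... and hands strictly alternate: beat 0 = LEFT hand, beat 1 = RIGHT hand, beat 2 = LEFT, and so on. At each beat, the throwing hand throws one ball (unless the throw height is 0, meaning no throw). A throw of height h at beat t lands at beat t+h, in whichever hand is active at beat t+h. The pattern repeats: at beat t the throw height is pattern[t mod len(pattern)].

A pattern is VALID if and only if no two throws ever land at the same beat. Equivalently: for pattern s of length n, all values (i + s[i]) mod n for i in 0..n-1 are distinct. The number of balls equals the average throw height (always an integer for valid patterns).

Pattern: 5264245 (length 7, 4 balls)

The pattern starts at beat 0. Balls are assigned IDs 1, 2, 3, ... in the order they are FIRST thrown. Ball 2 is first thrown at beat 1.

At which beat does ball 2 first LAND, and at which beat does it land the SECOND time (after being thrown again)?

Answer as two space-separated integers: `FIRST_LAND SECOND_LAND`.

Beat 0 (L): throw ball1 h=5 -> lands@5:R; in-air after throw: [b1@5:R]
Beat 1 (R): throw ball2 h=2 -> lands@3:R; in-air after throw: [b2@3:R b1@5:R]
Beat 2 (L): throw ball3 h=6 -> lands@8:L; in-air after throw: [b2@3:R b1@5:R b3@8:L]
Beat 3 (R): throw ball2 h=4 -> lands@7:R; in-air after throw: [b1@5:R b2@7:R b3@8:L]
Beat 4 (L): throw ball4 h=2 -> lands@6:L; in-air after throw: [b1@5:R b4@6:L b2@7:R b3@8:L]
Beat 5 (R): throw ball1 h=4 -> lands@9:R; in-air after throw: [b4@6:L b2@7:R b3@8:L b1@9:R]
Beat 6 (L): throw ball4 h=5 -> lands@11:R; in-air after throw: [b2@7:R b3@8:L b1@9:R b4@11:R]
Beat 7 (R): throw ball2 h=5 -> lands@12:L; in-air after throw: [b3@8:L b1@9:R b4@11:R b2@12:L]
Ball 2: thrown@1 h=2 -> first land @3; rethrown@3 h=4 -> second land @7

Answer: 3 7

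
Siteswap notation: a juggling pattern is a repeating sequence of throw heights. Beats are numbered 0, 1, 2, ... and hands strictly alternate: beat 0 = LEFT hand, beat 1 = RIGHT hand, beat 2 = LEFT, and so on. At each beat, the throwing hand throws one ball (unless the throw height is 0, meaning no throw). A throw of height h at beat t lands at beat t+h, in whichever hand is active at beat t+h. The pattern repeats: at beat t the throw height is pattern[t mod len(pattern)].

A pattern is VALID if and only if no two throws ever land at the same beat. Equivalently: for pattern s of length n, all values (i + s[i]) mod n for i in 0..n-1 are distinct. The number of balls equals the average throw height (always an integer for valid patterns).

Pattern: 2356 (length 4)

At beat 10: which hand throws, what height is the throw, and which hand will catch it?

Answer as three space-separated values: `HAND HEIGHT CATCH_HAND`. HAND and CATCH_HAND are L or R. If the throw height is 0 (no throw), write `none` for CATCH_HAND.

Answer: L 5 R

Derivation:
Beat 10: 10 mod 2 = 0, so hand = L
Throw height = pattern[10 mod 4] = pattern[2] = 5
Lands at beat 10+5=15, 15 mod 2 = 1, so catch hand = R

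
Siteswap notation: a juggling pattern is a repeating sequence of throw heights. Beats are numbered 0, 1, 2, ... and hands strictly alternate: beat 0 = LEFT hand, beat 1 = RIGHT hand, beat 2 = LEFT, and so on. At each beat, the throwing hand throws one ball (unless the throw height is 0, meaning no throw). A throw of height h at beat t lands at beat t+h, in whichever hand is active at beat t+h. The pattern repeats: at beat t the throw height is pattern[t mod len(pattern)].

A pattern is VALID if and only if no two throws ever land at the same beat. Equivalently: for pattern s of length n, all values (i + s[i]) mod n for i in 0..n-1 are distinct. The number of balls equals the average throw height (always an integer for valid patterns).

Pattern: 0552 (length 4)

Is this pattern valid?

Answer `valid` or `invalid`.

Answer: valid

Derivation:
i=0: (i + s[i]) mod n = (0 + 0) mod 4 = 0
i=1: (i + s[i]) mod n = (1 + 5) mod 4 = 2
i=2: (i + s[i]) mod n = (2 + 5) mod 4 = 3
i=3: (i + s[i]) mod n = (3 + 2) mod 4 = 1
Residues: [0, 2, 3, 1], distinct: True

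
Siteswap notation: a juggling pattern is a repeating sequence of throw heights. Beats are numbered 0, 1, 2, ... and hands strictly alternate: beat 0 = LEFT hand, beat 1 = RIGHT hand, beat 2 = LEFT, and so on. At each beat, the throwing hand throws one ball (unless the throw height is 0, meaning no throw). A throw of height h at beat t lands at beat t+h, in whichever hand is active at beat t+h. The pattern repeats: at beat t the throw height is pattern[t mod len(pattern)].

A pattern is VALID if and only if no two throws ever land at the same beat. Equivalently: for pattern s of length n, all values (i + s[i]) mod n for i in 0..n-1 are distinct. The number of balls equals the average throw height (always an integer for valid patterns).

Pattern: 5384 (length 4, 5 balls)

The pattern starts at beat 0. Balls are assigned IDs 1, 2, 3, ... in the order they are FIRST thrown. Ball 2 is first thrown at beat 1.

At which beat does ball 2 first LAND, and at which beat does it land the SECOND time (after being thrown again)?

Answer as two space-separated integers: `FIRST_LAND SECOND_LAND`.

Answer: 4 9

Derivation:
Beat 0 (L): throw ball1 h=5 -> lands@5:R; in-air after throw: [b1@5:R]
Beat 1 (R): throw ball2 h=3 -> lands@4:L; in-air after throw: [b2@4:L b1@5:R]
Beat 2 (L): throw ball3 h=8 -> lands@10:L; in-air after throw: [b2@4:L b1@5:R b3@10:L]
Beat 3 (R): throw ball4 h=4 -> lands@7:R; in-air after throw: [b2@4:L b1@5:R b4@7:R b3@10:L]
Beat 4 (L): throw ball2 h=5 -> lands@9:R; in-air after throw: [b1@5:R b4@7:R b2@9:R b3@10:L]
Beat 5 (R): throw ball1 h=3 -> lands@8:L; in-air after throw: [b4@7:R b1@8:L b2@9:R b3@10:L]
Beat 6 (L): throw ball5 h=8 -> lands@14:L; in-air after throw: [b4@7:R b1@8:L b2@9:R b3@10:L b5@14:L]
Beat 7 (R): throw ball4 h=4 -> lands@11:R; in-air after throw: [b1@8:L b2@9:R b3@10:L b4@11:R b5@14:L]
Beat 8 (L): throw ball1 h=5 -> lands@13:R; in-air after throw: [b2@9:R b3@10:L b4@11:R b1@13:R b5@14:L]
Beat 9 (R): throw ball2 h=3 -> lands@12:L; in-air after throw: [b3@10:L b4@11:R b2@12:L b1@13:R b5@14:L]
Ball 2: thrown@1 h=3 -> first land @4; rethrown@4 h=5 -> second land @9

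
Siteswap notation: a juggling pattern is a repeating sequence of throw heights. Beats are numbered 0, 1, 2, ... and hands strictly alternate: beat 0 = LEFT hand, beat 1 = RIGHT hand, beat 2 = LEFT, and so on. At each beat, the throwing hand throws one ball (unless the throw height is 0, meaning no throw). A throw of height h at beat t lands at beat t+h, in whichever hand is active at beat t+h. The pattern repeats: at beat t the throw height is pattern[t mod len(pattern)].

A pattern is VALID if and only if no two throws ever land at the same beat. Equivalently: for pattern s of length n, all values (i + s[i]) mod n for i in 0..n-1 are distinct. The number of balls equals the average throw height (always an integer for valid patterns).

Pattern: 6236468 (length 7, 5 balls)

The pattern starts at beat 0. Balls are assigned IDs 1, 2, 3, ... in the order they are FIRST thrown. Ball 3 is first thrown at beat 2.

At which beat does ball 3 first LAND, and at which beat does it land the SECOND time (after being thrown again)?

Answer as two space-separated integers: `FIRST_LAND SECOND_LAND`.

Answer: 5 11

Derivation:
Beat 0 (L): throw ball1 h=6 -> lands@6:L; in-air after throw: [b1@6:L]
Beat 1 (R): throw ball2 h=2 -> lands@3:R; in-air after throw: [b2@3:R b1@6:L]
Beat 2 (L): throw ball3 h=3 -> lands@5:R; in-air after throw: [b2@3:R b3@5:R b1@6:L]
Beat 3 (R): throw ball2 h=6 -> lands@9:R; in-air after throw: [b3@5:R b1@6:L b2@9:R]
Beat 4 (L): throw ball4 h=4 -> lands@8:L; in-air after throw: [b3@5:R b1@6:L b4@8:L b2@9:R]
Beat 5 (R): throw ball3 h=6 -> lands@11:R; in-air after throw: [b1@6:L b4@8:L b2@9:R b3@11:R]
Beat 6 (L): throw ball1 h=8 -> lands@14:L; in-air after throw: [b4@8:L b2@9:R b3@11:R b1@14:L]
Beat 7 (R): throw ball5 h=6 -> lands@13:R; in-air after throw: [b4@8:L b2@9:R b3@11:R b5@13:R b1@14:L]
Beat 8 (L): throw ball4 h=2 -> lands@10:L; in-air after throw: [b2@9:R b4@10:L b3@11:R b5@13:R b1@14:L]
Beat 9 (R): throw ball2 h=3 -> lands@12:L; in-air after throw: [b4@10:L b3@11:R b2@12:L b5@13:R b1@14:L]
Beat 10 (L): throw ball4 h=6 -> lands@16:L; in-air after throw: [b3@11:R b2@12:L b5@13:R b1@14:L b4@16:L]
Beat 11 (R): throw ball3 h=4 -> lands@15:R; in-air after throw: [b2@12:L b5@13:R b1@14:L b3@15:R b4@16:L]
Ball 3: thrown@2 h=3 -> first land @5; rethrown@5 h=6 -> second land @11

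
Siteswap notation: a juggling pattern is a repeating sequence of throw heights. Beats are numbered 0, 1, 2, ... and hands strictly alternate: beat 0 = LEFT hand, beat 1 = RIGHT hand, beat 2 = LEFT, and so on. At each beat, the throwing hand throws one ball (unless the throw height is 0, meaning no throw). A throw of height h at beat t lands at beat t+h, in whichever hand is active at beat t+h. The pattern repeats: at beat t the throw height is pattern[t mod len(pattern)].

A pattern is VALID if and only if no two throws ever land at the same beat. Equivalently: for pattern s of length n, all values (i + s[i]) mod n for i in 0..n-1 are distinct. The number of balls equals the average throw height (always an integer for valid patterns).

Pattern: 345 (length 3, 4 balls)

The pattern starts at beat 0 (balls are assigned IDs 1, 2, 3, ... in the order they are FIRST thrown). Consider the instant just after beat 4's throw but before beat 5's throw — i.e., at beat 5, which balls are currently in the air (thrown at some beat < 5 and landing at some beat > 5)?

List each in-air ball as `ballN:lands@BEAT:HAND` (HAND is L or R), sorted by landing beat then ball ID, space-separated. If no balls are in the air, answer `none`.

Beat 0 (L): throw ball1 h=3 -> lands@3:R; in-air after throw: [b1@3:R]
Beat 1 (R): throw ball2 h=4 -> lands@5:R; in-air after throw: [b1@3:R b2@5:R]
Beat 2 (L): throw ball3 h=5 -> lands@7:R; in-air after throw: [b1@3:R b2@5:R b3@7:R]
Beat 3 (R): throw ball1 h=3 -> lands@6:L; in-air after throw: [b2@5:R b1@6:L b3@7:R]
Beat 4 (L): throw ball4 h=4 -> lands@8:L; in-air after throw: [b2@5:R b1@6:L b3@7:R b4@8:L]
Beat 5 (R): throw ball2 h=5 -> lands@10:L; in-air after throw: [b1@6:L b3@7:R b4@8:L b2@10:L]

Answer: ball1:lands@6:L ball3:lands@7:R ball4:lands@8:L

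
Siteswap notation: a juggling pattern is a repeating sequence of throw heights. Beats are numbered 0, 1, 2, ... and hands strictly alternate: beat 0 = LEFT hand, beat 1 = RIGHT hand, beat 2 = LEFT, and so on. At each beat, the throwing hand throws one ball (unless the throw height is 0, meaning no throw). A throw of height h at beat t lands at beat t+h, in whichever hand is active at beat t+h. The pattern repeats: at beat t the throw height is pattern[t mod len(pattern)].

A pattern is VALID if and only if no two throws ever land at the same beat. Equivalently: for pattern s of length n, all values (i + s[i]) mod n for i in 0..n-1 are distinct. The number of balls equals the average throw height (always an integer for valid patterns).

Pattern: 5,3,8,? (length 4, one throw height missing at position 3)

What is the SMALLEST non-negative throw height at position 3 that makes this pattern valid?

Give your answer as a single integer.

i=0: (0 + 5) mod 4 = 1
i=1: (1 + 3) mod 4 = 0
i=2: (2 + 8) mod 4 = 2
i=3: s[i]=? (unknown)
Known residues: [0, 1, 2]; need a permutation of 0..3, so missing residue r = 3
Need (3 + s) mod 4 = 3; smallest s = (3 - 3) mod 4 = 0

Answer: 0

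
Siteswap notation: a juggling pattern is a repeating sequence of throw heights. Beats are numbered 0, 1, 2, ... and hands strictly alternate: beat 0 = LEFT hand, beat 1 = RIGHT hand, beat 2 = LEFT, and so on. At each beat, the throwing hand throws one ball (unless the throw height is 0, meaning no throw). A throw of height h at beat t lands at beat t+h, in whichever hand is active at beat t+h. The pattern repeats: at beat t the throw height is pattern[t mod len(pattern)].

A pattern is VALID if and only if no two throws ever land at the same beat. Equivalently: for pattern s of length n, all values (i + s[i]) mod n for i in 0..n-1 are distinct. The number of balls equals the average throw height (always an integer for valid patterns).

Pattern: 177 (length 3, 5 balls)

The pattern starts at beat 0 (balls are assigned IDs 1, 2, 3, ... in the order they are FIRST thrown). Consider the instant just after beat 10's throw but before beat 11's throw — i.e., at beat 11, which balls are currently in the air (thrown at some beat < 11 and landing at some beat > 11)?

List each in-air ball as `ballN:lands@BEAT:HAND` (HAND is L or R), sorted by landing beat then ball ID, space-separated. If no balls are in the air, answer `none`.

Beat 0 (L): throw ball1 h=1 -> lands@1:R; in-air after throw: [b1@1:R]
Beat 1 (R): throw ball1 h=7 -> lands@8:L; in-air after throw: [b1@8:L]
Beat 2 (L): throw ball2 h=7 -> lands@9:R; in-air after throw: [b1@8:L b2@9:R]
Beat 3 (R): throw ball3 h=1 -> lands@4:L; in-air after throw: [b3@4:L b1@8:L b2@9:R]
Beat 4 (L): throw ball3 h=7 -> lands@11:R; in-air after throw: [b1@8:L b2@9:R b3@11:R]
Beat 5 (R): throw ball4 h=7 -> lands@12:L; in-air after throw: [b1@8:L b2@9:R b3@11:R b4@12:L]
Beat 6 (L): throw ball5 h=1 -> lands@7:R; in-air after throw: [b5@7:R b1@8:L b2@9:R b3@11:R b4@12:L]
Beat 7 (R): throw ball5 h=7 -> lands@14:L; in-air after throw: [b1@8:L b2@9:R b3@11:R b4@12:L b5@14:L]
Beat 8 (L): throw ball1 h=7 -> lands@15:R; in-air after throw: [b2@9:R b3@11:R b4@12:L b5@14:L b1@15:R]
Beat 9 (R): throw ball2 h=1 -> lands@10:L; in-air after throw: [b2@10:L b3@11:R b4@12:L b5@14:L b1@15:R]
Beat 10 (L): throw ball2 h=7 -> lands@17:R; in-air after throw: [b3@11:R b4@12:L b5@14:L b1@15:R b2@17:R]
Beat 11 (R): throw ball3 h=7 -> lands@18:L; in-air after throw: [b4@12:L b5@14:L b1@15:R b2@17:R b3@18:L]

Answer: ball4:lands@12:L ball5:lands@14:L ball1:lands@15:R ball2:lands@17:R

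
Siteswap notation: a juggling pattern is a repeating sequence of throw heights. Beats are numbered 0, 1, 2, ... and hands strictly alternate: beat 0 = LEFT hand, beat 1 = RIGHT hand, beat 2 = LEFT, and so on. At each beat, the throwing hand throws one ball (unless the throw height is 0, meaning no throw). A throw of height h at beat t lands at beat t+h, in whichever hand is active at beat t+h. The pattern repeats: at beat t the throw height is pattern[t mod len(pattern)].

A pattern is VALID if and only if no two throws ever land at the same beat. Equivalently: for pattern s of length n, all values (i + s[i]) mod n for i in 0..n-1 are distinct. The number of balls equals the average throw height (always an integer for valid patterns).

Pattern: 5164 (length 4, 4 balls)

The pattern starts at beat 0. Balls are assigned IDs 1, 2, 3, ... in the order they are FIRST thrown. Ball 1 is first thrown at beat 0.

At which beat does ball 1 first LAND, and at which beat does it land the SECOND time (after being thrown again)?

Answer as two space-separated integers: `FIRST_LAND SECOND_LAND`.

Answer: 5 6

Derivation:
Beat 0 (L): throw ball1 h=5 -> lands@5:R; in-air after throw: [b1@5:R]
Beat 1 (R): throw ball2 h=1 -> lands@2:L; in-air after throw: [b2@2:L b1@5:R]
Beat 2 (L): throw ball2 h=6 -> lands@8:L; in-air after throw: [b1@5:R b2@8:L]
Beat 3 (R): throw ball3 h=4 -> lands@7:R; in-air after throw: [b1@5:R b3@7:R b2@8:L]
Beat 4 (L): throw ball4 h=5 -> lands@9:R; in-air after throw: [b1@5:R b3@7:R b2@8:L b4@9:R]
Beat 5 (R): throw ball1 h=1 -> lands@6:L; in-air after throw: [b1@6:L b3@7:R b2@8:L b4@9:R]
Beat 6 (L): throw ball1 h=6 -> lands@12:L; in-air after throw: [b3@7:R b2@8:L b4@9:R b1@12:L]
Ball 1: thrown@0 h=5 -> first land @5; rethrown@5 h=1 -> second land @6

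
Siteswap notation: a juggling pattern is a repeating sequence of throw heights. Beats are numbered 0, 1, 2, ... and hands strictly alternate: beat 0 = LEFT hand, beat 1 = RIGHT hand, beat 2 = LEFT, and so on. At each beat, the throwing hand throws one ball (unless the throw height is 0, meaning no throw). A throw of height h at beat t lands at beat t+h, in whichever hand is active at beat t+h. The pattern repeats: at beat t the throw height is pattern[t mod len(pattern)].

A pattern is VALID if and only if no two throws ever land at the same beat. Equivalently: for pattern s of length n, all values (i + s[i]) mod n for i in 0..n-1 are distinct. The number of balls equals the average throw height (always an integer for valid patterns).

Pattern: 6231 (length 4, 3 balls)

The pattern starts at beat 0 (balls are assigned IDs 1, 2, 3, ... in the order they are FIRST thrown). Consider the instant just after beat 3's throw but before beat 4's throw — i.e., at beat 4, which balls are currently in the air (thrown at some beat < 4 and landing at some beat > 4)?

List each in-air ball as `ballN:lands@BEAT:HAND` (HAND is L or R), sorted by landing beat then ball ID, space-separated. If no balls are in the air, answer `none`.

Answer: ball3:lands@5:R ball1:lands@6:L

Derivation:
Beat 0 (L): throw ball1 h=6 -> lands@6:L; in-air after throw: [b1@6:L]
Beat 1 (R): throw ball2 h=2 -> lands@3:R; in-air after throw: [b2@3:R b1@6:L]
Beat 2 (L): throw ball3 h=3 -> lands@5:R; in-air after throw: [b2@3:R b3@5:R b1@6:L]
Beat 3 (R): throw ball2 h=1 -> lands@4:L; in-air after throw: [b2@4:L b3@5:R b1@6:L]
Beat 4 (L): throw ball2 h=6 -> lands@10:L; in-air after throw: [b3@5:R b1@6:L b2@10:L]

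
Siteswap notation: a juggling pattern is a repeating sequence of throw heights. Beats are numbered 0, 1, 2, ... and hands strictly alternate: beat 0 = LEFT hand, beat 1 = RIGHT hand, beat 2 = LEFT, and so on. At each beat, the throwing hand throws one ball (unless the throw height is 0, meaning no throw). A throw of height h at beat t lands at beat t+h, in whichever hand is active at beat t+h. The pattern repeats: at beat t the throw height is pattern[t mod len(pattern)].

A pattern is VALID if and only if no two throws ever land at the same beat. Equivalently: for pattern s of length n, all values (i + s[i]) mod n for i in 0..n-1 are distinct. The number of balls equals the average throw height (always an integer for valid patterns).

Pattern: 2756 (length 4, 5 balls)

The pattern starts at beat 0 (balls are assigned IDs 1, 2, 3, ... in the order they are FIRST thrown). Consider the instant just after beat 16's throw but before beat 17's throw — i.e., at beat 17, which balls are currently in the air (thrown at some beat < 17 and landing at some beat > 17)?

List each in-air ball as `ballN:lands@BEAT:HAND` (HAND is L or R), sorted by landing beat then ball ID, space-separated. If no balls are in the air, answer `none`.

Answer: ball3:lands@18:L ball5:lands@19:R ball1:lands@20:L ball2:lands@21:R

Derivation:
Beat 0 (L): throw ball1 h=2 -> lands@2:L; in-air after throw: [b1@2:L]
Beat 1 (R): throw ball2 h=7 -> lands@8:L; in-air after throw: [b1@2:L b2@8:L]
Beat 2 (L): throw ball1 h=5 -> lands@7:R; in-air after throw: [b1@7:R b2@8:L]
Beat 3 (R): throw ball3 h=6 -> lands@9:R; in-air after throw: [b1@7:R b2@8:L b3@9:R]
Beat 4 (L): throw ball4 h=2 -> lands@6:L; in-air after throw: [b4@6:L b1@7:R b2@8:L b3@9:R]
Beat 5 (R): throw ball5 h=7 -> lands@12:L; in-air after throw: [b4@6:L b1@7:R b2@8:L b3@9:R b5@12:L]
Beat 6 (L): throw ball4 h=5 -> lands@11:R; in-air after throw: [b1@7:R b2@8:L b3@9:R b4@11:R b5@12:L]
Beat 7 (R): throw ball1 h=6 -> lands@13:R; in-air after throw: [b2@8:L b3@9:R b4@11:R b5@12:L b1@13:R]
Beat 8 (L): throw ball2 h=2 -> lands@10:L; in-air after throw: [b3@9:R b2@10:L b4@11:R b5@12:L b1@13:R]
Beat 9 (R): throw ball3 h=7 -> lands@16:L; in-air after throw: [b2@10:L b4@11:R b5@12:L b1@13:R b3@16:L]
Beat 10 (L): throw ball2 h=5 -> lands@15:R; in-air after throw: [b4@11:R b5@12:L b1@13:R b2@15:R b3@16:L]
Beat 11 (R): throw ball4 h=6 -> lands@17:R; in-air after throw: [b5@12:L b1@13:R b2@15:R b3@16:L b4@17:R]
Beat 12 (L): throw ball5 h=2 -> lands@14:L; in-air after throw: [b1@13:R b5@14:L b2@15:R b3@16:L b4@17:R]
Beat 13 (R): throw ball1 h=7 -> lands@20:L; in-air after throw: [b5@14:L b2@15:R b3@16:L b4@17:R b1@20:L]
Beat 14 (L): throw ball5 h=5 -> lands@19:R; in-air after throw: [b2@15:R b3@16:L b4@17:R b5@19:R b1@20:L]
Beat 15 (R): throw ball2 h=6 -> lands@21:R; in-air after throw: [b3@16:L b4@17:R b5@19:R b1@20:L b2@21:R]
Beat 16 (L): throw ball3 h=2 -> lands@18:L; in-air after throw: [b4@17:R b3@18:L b5@19:R b1@20:L b2@21:R]
Beat 17 (R): throw ball4 h=7 -> lands@24:L; in-air after throw: [b3@18:L b5@19:R b1@20:L b2@21:R b4@24:L]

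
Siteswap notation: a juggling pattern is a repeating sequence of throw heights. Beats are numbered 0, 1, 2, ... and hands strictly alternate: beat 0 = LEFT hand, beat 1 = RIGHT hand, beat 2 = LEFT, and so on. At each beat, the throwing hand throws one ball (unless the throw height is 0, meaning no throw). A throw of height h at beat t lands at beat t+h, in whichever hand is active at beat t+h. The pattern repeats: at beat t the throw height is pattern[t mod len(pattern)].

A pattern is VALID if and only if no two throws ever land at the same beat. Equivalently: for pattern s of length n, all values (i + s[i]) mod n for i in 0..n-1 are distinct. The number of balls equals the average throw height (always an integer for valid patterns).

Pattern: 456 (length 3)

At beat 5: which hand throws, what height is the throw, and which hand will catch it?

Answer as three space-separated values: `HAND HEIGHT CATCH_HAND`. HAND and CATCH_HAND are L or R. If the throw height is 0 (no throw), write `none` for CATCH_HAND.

Beat 5: 5 mod 2 = 1, so hand = R
Throw height = pattern[5 mod 3] = pattern[2] = 6
Lands at beat 5+6=11, 11 mod 2 = 1, so catch hand = R

Answer: R 6 R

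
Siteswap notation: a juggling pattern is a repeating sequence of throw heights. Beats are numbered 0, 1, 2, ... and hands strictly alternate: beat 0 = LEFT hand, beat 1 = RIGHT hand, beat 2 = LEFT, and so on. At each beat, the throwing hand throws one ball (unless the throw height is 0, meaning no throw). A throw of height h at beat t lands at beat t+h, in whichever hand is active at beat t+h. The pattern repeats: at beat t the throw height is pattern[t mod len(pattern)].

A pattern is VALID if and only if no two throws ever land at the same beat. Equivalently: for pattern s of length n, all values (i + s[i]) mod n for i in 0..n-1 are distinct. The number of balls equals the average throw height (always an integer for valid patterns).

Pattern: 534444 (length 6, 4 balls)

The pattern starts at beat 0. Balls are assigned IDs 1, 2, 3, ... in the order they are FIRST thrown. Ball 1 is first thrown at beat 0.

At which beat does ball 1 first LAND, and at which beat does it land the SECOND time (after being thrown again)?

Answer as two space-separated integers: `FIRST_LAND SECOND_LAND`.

Beat 0 (L): throw ball1 h=5 -> lands@5:R; in-air after throw: [b1@5:R]
Beat 1 (R): throw ball2 h=3 -> lands@4:L; in-air after throw: [b2@4:L b1@5:R]
Beat 2 (L): throw ball3 h=4 -> lands@6:L; in-air after throw: [b2@4:L b1@5:R b3@6:L]
Beat 3 (R): throw ball4 h=4 -> lands@7:R; in-air after throw: [b2@4:L b1@5:R b3@6:L b4@7:R]
Beat 4 (L): throw ball2 h=4 -> lands@8:L; in-air after throw: [b1@5:R b3@6:L b4@7:R b2@8:L]
Beat 5 (R): throw ball1 h=4 -> lands@9:R; in-air after throw: [b3@6:L b4@7:R b2@8:L b1@9:R]
Beat 6 (L): throw ball3 h=5 -> lands@11:R; in-air after throw: [b4@7:R b2@8:L b1@9:R b3@11:R]
Beat 7 (R): throw ball4 h=3 -> lands@10:L; in-air after throw: [b2@8:L b1@9:R b4@10:L b3@11:R]
Beat 8 (L): throw ball2 h=4 -> lands@12:L; in-air after throw: [b1@9:R b4@10:L b3@11:R b2@12:L]
Beat 9 (R): throw ball1 h=4 -> lands@13:R; in-air after throw: [b4@10:L b3@11:R b2@12:L b1@13:R]
Ball 1: thrown@0 h=5 -> first land @5; rethrown@5 h=4 -> second land @9

Answer: 5 9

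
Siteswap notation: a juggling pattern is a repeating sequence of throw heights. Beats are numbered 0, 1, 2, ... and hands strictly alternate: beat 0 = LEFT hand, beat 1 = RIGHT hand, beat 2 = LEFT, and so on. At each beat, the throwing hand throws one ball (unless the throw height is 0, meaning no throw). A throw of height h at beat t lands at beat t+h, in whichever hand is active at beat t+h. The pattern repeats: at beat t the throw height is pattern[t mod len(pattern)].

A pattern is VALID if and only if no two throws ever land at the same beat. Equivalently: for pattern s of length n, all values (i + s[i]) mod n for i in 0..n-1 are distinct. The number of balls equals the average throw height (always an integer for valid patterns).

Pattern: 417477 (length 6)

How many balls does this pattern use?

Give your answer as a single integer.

Pattern = [4, 1, 7, 4, 7, 7], length n = 6
  position 0: throw height = 4, running sum = 4
  position 1: throw height = 1, running sum = 5
  position 2: throw height = 7, running sum = 12
  position 3: throw height = 4, running sum = 16
  position 4: throw height = 7, running sum = 23
  position 5: throw height = 7, running sum = 30
Total sum = 30; balls = sum / n = 30 / 6 = 5

Answer: 5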